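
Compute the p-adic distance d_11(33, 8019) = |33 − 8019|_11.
d_11(33, 8019) = 1/1331

Step 1 — x − y = 33 − 8019 = -7986. Step 2 — v_11(-7986) = 3 (factor: -7986 = −(11^3 · 6); the sign does not affect v_p). Step 3 — |x − y|_11 = 11^{-3} = 1/1331.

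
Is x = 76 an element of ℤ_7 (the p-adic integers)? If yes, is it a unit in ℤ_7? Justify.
x ∈ ℤ_7^× (unit); v_7(x) = 0

ℤ_7 = {x ∈ ℚ_7 : v_7(x) ≥ 0} and ℤ_7^× = {x ∈ ℤ_7 : v_7(x) = 0}. Here v_7(76) = v_7(num) − v_7(den) = 0; compare against these criteria.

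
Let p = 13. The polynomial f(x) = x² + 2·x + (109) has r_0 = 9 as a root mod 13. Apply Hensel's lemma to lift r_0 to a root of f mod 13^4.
r_3 = 5846 (mod 28561)

Hensel: r_{i+1} = r_i − f(r_i)·(f′(r_i))^{-1} mod 13^{i+2}, f′(x) = 2x + 2. Iterate:
  r_0 = 9 (mod 13)
  r_1 = 100 (mod 169)
  r_2 = 1452 (mod 2197)
  r_3 = 5846 (mod 28561)
Final: r = 5846 satisfies f(r) ≡ 0 mod 13^4.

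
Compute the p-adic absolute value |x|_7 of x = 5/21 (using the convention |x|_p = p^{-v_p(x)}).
|5/21|_7 = 7

Step 1 — compute v_7(x) by factoring powers of 7 out of the numerator and denominator: v_7(5/21) = -1. Step 2 — apply |x|_p = p^{-v_p(x)} = 7^{1} = 7.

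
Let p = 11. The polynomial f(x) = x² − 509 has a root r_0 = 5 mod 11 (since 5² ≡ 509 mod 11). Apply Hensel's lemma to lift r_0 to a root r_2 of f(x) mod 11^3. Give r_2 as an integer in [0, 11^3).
r_2 = 852 (mod 1331)

Hensel's recurrence: r_{i+1} = r_i − f(r_i)·(f′(r_i))^{-1} mod 11^{i+2}, with f′(x) = 2x. Iterate:
  r_0 = 5 (mod 11)
  r_1 = 5 (mod 121)
  r_2 = 852 (mod 1331)
Final: r_2 = 852, and one checks f(r_2) ≡ 0 mod 11^3.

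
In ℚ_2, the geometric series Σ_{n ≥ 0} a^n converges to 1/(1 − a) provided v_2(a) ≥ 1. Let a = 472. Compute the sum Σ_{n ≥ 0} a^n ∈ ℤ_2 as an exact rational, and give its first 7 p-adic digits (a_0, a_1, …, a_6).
Σ a^n = 1/(1 − a) = -1/471;  first 7 digits = (1, 0, 0, 1, 1, 0, 0)

v_2(a) = 3 ≥ 1, so the series converges in ℤ_2 to 1/(1 − a) = 1/(1 − 472) = -1/471. Expand this rational in ℤ_2: compute digits iteratively via d_i = x_i mod 2, x_{i+1} = (x_i − d_i)/2. The first 7 digits are (1, 0, 0, 1, 1, 0, 0).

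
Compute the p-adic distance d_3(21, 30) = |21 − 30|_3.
d_3(21, 30) = 1/9

Step 1 — x − y = 21 − 30 = -9. Step 2 — v_3(-9) = 2 (factor: -9 = −(3^2 · 1); the sign does not affect v_p). Step 3 — |x − y|_3 = 3^{-2} = 1/9.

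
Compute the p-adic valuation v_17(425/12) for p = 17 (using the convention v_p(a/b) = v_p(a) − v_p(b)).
v_17(425/12) = 1

Factor powers of 17 from the numerator and denominator of the reduced fraction: 425 = 17^1 · 25 and 12 = 17^0 · 12. Apply v_p(a/b) = v_p(a) − v_p(b): v_17(425/12) = 1 − 0 = 1.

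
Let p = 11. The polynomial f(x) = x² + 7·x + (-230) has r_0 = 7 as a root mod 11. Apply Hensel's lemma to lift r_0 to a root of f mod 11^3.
r_2 = 1085 (mod 1331)

Hensel: r_{i+1} = r_i − f(r_i)·(f′(r_i))^{-1} mod 11^{i+2}, f′(x) = 2x + 7. Iterate:
  r_0 = 7 (mod 11)
  r_1 = 117 (mod 121)
  r_2 = 1085 (mod 1331)
Final: r = 1085 satisfies f(r) ≡ 0 mod 11^3.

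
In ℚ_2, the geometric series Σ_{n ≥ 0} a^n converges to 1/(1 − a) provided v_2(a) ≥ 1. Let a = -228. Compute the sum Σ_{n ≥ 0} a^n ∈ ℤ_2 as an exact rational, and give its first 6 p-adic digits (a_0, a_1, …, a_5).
Σ a^n = 1/(1 − a) = 1/229;  first 6 digits = (1, 0, 1, 1, 0, 1)

v_2(a) = 2 ≥ 1, so the series converges in ℤ_2 to 1/(1 − a) = 1/(1 − (-228)) = 1/229. Expand this rational in ℤ_2: compute digits iteratively via d_i = x_i mod 2, x_{i+1} = (x_i − d_i)/2. The first 6 digits are (1, 0, 1, 1, 0, 1).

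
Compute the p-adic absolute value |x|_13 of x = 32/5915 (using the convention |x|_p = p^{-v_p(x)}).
|32/5915|_13 = 169

Step 1 — compute v_13(x) by factoring powers of 13 out of the numerator and denominator: v_13(32/5915) = -2. Step 2 — apply |x|_p = p^{-v_p(x)} = 13^{2} = 169.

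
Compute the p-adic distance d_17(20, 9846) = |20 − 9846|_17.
d_17(20, 9846) = 1/4913

Step 1 — x − y = 20 − 9846 = -9826. Step 2 — v_17(-9826) = 3 (factor: -9826 = −(17^3 · 2); the sign does not affect v_p). Step 3 — |x − y|_17 = 17^{-3} = 1/4913.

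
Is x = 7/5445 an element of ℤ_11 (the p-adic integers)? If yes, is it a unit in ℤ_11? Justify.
x ∉ ℤ_11 (v_11(x) = -2 < 0)

ℤ_11 = {x ∈ ℚ_11 : v_11(x) ≥ 0} and ℤ_11^× = {x ∈ ℤ_11 : v_11(x) = 0}. Here v_11(7/5445) = v_11(num) − v_11(den) = -2; compare against these criteria.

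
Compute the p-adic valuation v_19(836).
v_19(836) = 1

v_19(n) is the largest exponent k such that 19^k divides n. Factor out: 836 = 19^1 · 44. (Sign doesn't affect v_p.) So v_19(836) = 1.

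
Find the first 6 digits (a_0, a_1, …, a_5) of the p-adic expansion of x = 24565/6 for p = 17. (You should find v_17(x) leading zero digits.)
(a_0, …, a_5) = (0, 0, 0, 15, 2, 14)

v_17(24565/6) = 3, so a_0 = ... = a_2 = 0. Factor out: x = 17^3 · u with u = 5/6 a unit in ℤ_17. Expand u iteratively via a_{v+i} = u_i mod 17, u_{i+1} = (u_i − a_{v+i})/17:
  u_0 = 5/6;  a_3 = 15;  u_1 = (u_0 − 15)/17 = -5/6
  u_1 = -5/6;  a_4 = 2;  u_2 = (u_1 − 2)/17 = -1/6
  u_2 = -1/6;  a_5 = 14;  u_3 = (u_2 − 14)/17 = -5/6
Digits: (0, 0, 0, 15, 2, 14).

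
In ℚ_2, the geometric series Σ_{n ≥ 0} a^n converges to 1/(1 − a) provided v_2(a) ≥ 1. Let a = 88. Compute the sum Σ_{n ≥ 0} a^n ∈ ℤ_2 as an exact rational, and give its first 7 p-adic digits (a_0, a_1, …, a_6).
Σ a^n = 1/(1 − a) = -1/87;  first 7 digits = (1, 0, 0, 1, 1, 0, 0)

v_2(a) = 3 ≥ 1, so the series converges in ℤ_2 to 1/(1 − a) = 1/(1 − 88) = -1/87. Expand this rational in ℤ_2: compute digits iteratively via d_i = x_i mod 2, x_{i+1} = (x_i − d_i)/2. The first 7 digits are (1, 0, 0, 1, 1, 0, 0).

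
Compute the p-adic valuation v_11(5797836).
v_11(5797836) = 5

v_11(n) is the largest exponent k such that 11^k divides n. Factor out: 5797836 = 11^5 · 36. (Sign doesn't affect v_p.) So v_11(5797836) = 5.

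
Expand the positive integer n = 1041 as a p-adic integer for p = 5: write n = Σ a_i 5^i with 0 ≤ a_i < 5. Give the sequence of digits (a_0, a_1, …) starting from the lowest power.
(a_0, a_1, …) = (1, 3, 1, 3, 1)

Repeated division by 5 gives the digits low-to-high: 1041 = 1 + 3·5^1 + 1·5^2 + 3·5^3 + 1·5^4. Digit sequence: (1, 3, 1, 3, 1).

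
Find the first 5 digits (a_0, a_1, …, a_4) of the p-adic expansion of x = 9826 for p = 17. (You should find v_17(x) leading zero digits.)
(a_0, …, a_4) = (0, 0, 0, 2, 0)

v_17(9826) = 3, so a_0 = ... = a_2 = 0. Factor out: x = 17^3 · u with u = 2 a unit in ℤ_17. Expand u iteratively via a_{v+i} = u_i mod 17, u_{i+1} = (u_i − a_{v+i})/17:
  u_0 = 2;  a_3 = 2;  u_1 = (u_0 − 2)/17 = 0
  u_1 = 0;  a_4 = 0;  u_2 = (u_1 − 0)/17 = 0
Digits: (0, 0, 0, 2, 0).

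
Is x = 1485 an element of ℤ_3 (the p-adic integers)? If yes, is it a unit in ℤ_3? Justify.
x ∈ ℤ_3 but not a unit; v_3(x) = 3 > 0

ℤ_3 = {x ∈ ℚ_3 : v_3(x) ≥ 0} and ℤ_3^× = {x ∈ ℤ_3 : v_3(x) = 0}. Here v_3(1485) = v_3(num) − v_3(den) = 3; compare against these criteria.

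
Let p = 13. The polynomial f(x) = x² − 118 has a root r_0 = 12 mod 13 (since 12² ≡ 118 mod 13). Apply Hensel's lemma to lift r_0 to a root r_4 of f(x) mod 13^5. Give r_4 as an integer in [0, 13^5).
r_4 = 163955 (mod 371293)

Hensel's recurrence: r_{i+1} = r_i − f(r_i)·(f′(r_i))^{-1} mod 13^{i+2}, with f′(x) = 2x. Iterate:
  r_0 = 12 (mod 13)
  r_1 = 25 (mod 169)
  r_2 = 1377 (mod 2197)
  r_3 = 21150 (mod 28561)
  r_4 = 163955 (mod 371293)
Final: r_4 = 163955, and one checks f(r_4) ≡ 0 mod 13^5.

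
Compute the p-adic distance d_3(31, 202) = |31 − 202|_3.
d_3(31, 202) = 1/9

Step 1 — x − y = 31 − 202 = -171. Step 2 — v_3(-171) = 2 (factor: -171 = −(3^2 · 19); the sign does not affect v_p). Step 3 — |x − y|_3 = 3^{-2} = 1/9.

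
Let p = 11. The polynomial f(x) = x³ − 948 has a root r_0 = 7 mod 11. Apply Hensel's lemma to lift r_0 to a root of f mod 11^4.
r_3 = 8477 (mod 14641)

Hensel: r_{i+1} = r_i − f(r_i)/f′(r_i) mod 11^{i+2}, where f′(x) = 3x². Iterate:
  r_0 = 7 (mod 11)
  r_1 = 7 (mod 121)
  r_2 = 491 (mod 1331)
  r_3 = 8477 (mod 14641)
Final: r = 8477 with f(r) ≡ 0 mod 11^4.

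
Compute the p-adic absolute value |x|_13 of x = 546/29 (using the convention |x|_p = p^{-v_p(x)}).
|546/29|_13 = 1/13

Step 1 — compute v_13(x) by factoring powers of 13 out of the numerator and denominator: v_13(546/29) = 1. Step 2 — apply |x|_p = p^{-v_p(x)} = 13^{-1} = 1/13.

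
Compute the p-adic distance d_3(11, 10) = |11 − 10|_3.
d_3(11, 10) = 1

Step 1 — x − y = 11 − 10 = 1. Step 2 — v_3(1) = 0 (factor: 1 = (3^0 · 1); the sign does not affect v_p). Step 3 — |x − y|_3 = 3^{0} = 1.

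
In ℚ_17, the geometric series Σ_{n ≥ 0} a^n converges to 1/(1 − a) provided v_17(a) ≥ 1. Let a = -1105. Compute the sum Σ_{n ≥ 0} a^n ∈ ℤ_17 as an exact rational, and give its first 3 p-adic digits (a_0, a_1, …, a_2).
Σ a^n = 1/(1 − a) = 1/1106;  first 3 digits = (1, 3, 5)

v_17(a) = 1 ≥ 1, so the series converges in ℤ_17 to 1/(1 − a) = 1/(1 − (-1105)) = 1/1106. Expand this rational in ℤ_17: compute digits iteratively via d_i = x_i mod 17, x_{i+1} = (x_i − d_i)/17. The first 3 digits are (1, 3, 5).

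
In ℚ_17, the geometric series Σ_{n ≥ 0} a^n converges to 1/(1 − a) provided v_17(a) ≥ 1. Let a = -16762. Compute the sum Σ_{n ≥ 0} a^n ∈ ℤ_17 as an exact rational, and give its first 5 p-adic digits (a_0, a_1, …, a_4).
Σ a^n = 1/(1 − a) = 1/16763;  first 5 digits = (1, 0, 10, 13, 14)

v_17(a) = 2 ≥ 1, so the series converges in ℤ_17 to 1/(1 − a) = 1/(1 − (-16762)) = 1/16763. Expand this rational in ℤ_17: compute digits iteratively via d_i = x_i mod 17, x_{i+1} = (x_i − d_i)/17. The first 5 digits are (1, 0, 10, 13, 14).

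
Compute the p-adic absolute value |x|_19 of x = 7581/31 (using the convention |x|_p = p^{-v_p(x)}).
|7581/31|_19 = 1/361

Step 1 — compute v_19(x) by factoring powers of 19 out of the numerator and denominator: v_19(7581/31) = 2. Step 2 — apply |x|_p = p^{-v_p(x)} = 19^{-2} = 1/361.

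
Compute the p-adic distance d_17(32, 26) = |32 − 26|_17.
d_17(32, 26) = 1

Step 1 — x − y = 32 − 26 = 6. Step 2 — v_17(6) = 0 (factor: 6 = (17^0 · 6); the sign does not affect v_p). Step 3 — |x − y|_17 = 17^{0} = 1.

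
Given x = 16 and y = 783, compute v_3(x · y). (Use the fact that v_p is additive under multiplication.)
v_3(12528) = 3

v_p(x) = 0 (factor: 16 = 3^0 · 16); v_p(y) = 3 (factor: 783 = 3^3 · 29). Additivity: v_p(xy) = v_p(x) + v_p(y) = 0 + 3 = 3. (Direct check: xy = 12528 = 3^3 · (464).)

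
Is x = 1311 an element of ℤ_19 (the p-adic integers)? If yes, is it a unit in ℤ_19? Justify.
x ∈ ℤ_19 but not a unit; v_19(x) = 1 > 0

ℤ_19 = {x ∈ ℚ_19 : v_19(x) ≥ 0} and ℤ_19^× = {x ∈ ℤ_19 : v_19(x) = 0}. Here v_19(1311) = v_19(num) − v_19(den) = 1; compare against these criteria.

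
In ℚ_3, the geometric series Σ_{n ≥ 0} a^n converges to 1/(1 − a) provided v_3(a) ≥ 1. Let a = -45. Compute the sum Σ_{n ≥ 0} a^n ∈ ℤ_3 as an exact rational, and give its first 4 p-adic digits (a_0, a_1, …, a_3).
Σ a^n = 1/(1 − a) = 1/46;  first 4 digits = (1, 0, 1, 1)

v_3(a) = 2 ≥ 1, so the series converges in ℤ_3 to 1/(1 − a) = 1/(1 − (-45)) = 1/46. Expand this rational in ℤ_3: compute digits iteratively via d_i = x_i mod 3, x_{i+1} = (x_i − d_i)/3. The first 4 digits are (1, 0, 1, 1).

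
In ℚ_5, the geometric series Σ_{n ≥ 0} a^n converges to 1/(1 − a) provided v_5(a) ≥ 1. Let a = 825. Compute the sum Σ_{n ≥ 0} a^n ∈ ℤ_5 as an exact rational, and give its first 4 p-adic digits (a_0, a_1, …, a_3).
Σ a^n = 1/(1 − a) = -1/824;  first 4 digits = (1, 0, 3, 1)

v_5(a) = 2 ≥ 1, so the series converges in ℤ_5 to 1/(1 − a) = 1/(1 − 825) = -1/824. Expand this rational in ℤ_5: compute digits iteratively via d_i = x_i mod 5, x_{i+1} = (x_i − d_i)/5. The first 4 digits are (1, 0, 3, 1).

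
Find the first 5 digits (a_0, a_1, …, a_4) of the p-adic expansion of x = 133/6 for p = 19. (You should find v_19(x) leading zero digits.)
(a_0, …, a_4) = (0, 17, 15, 15, 15)

v_19(133/6) = 1, so a_0 = ... = a_0 = 0. Factor out: x = 19^1 · u with u = 7/6 a unit in ℤ_19. Expand u iteratively via a_{v+i} = u_i mod 19, u_{i+1} = (u_i − a_{v+i})/19:
  u_0 = 7/6;  a_1 = 17;  u_1 = (u_0 − 17)/19 = -5/6
  u_1 = -5/6;  a_2 = 15;  u_2 = (u_1 − 15)/19 = -5/6
  u_2 = -5/6;  a_3 = 15;  u_3 = (u_2 − 15)/19 = -5/6
  u_3 = -5/6;  a_4 = 15;  u_4 = (u_3 − 15)/19 = -5/6
Digits: (0, 17, 15, 15, 15).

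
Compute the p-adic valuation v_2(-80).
v_2(-80) = 4

v_2(n) is the largest exponent k such that 2^k divides n. Factor out: -80 = -2^4 · 5. (Sign doesn't affect v_p.) So v_2(-80) = 4.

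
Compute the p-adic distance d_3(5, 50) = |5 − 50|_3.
d_3(5, 50) = 1/9

Step 1 — x − y = 5 − 50 = -45. Step 2 — v_3(-45) = 2 (factor: -45 = −(3^2 · 5); the sign does not affect v_p). Step 3 — |x − y|_3 = 3^{-2} = 1/9.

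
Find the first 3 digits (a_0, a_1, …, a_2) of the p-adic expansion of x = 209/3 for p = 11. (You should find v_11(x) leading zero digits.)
(a_0, …, a_2) = (0, 10, 7)

v_11(209/3) = 1, so a_0 = ... = a_0 = 0. Factor out: x = 11^1 · u with u = 19/3 a unit in ℤ_11. Expand u iteratively via a_{v+i} = u_i mod 11, u_{i+1} = (u_i − a_{v+i})/11:
  u_0 = 19/3;  a_1 = 10;  u_1 = (u_0 − 10)/11 = -1/3
  u_1 = -1/3;  a_2 = 7;  u_2 = (u_1 − 7)/11 = -2/3
Digits: (0, 10, 7).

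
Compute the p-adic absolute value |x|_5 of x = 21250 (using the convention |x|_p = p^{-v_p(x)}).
|21250|_5 = 1/625

Step 1 — compute v_5(x) by factoring powers of 5 out of the numerator and denominator: v_5(21250) = 4. Step 2 — apply |x|_p = p^{-v_p(x)} = 5^{-4} = 1/625.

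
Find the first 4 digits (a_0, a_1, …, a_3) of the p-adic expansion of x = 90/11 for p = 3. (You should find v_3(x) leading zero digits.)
(a_0, …, a_3) = (0, 0, 2, 1)

v_3(90/11) = 2, so a_0 = ... = a_1 = 0. Factor out: x = 3^2 · u with u = 10/11 a unit in ℤ_3. Expand u iteratively via a_{v+i} = u_i mod 3, u_{i+1} = (u_i − a_{v+i})/3:
  u_0 = 10/11;  a_2 = 2;  u_1 = (u_0 − 2)/3 = -4/11
  u_1 = -4/11;  a_3 = 1;  u_2 = (u_1 − 1)/3 = -5/11
Digits: (0, 0, 2, 1).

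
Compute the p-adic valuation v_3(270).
v_3(270) = 3

v_3(n) is the largest exponent k such that 3^k divides n. Factor out: 270 = 3^3 · 10. (Sign doesn't affect v_p.) So v_3(270) = 3.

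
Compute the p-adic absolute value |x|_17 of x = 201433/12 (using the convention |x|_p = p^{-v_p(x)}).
|201433/12|_17 = 1/4913

Step 1 — compute v_17(x) by factoring powers of 17 out of the numerator and denominator: v_17(201433/12) = 3. Step 2 — apply |x|_p = p^{-v_p(x)} = 17^{-3} = 1/4913.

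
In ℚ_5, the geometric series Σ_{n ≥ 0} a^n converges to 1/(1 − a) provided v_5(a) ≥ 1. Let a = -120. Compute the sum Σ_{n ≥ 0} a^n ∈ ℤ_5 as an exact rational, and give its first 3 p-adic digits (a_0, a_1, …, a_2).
Σ a^n = 1/(1 − a) = 1/121;  first 3 digits = (1, 1, 1)

v_5(a) = 1 ≥ 1, so the series converges in ℤ_5 to 1/(1 − a) = 1/(1 − (-120)) = 1/121. Expand this rational in ℤ_5: compute digits iteratively via d_i = x_i mod 5, x_{i+1} = (x_i − d_i)/5. The first 3 digits are (1, 1, 1).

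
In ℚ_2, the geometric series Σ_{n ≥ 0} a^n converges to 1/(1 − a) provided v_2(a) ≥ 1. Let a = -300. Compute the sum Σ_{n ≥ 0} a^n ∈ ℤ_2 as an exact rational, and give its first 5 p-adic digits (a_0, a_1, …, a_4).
Σ a^n = 1/(1 − a) = 1/301;  first 5 digits = (1, 0, 1, 0, 0)

v_2(a) = 2 ≥ 1, so the series converges in ℤ_2 to 1/(1 − a) = 1/(1 − (-300)) = 1/301. Expand this rational in ℤ_2: compute digits iteratively via d_i = x_i mod 2, x_{i+1} = (x_i − d_i)/2. The first 5 digits are (1, 0, 1, 0, 0).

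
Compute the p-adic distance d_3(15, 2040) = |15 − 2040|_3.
d_3(15, 2040) = 1/81

Step 1 — x − y = 15 − 2040 = -2025. Step 2 — v_3(-2025) = 4 (factor: -2025 = −(3^4 · 25); the sign does not affect v_p). Step 3 — |x − y|_3 = 3^{-4} = 1/81.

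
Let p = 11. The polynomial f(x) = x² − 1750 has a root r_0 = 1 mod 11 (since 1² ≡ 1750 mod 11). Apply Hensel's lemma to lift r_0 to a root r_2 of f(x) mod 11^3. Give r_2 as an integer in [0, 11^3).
r_2 = 331 (mod 1331)

Hensel's recurrence: r_{i+1} = r_i − f(r_i)·(f′(r_i))^{-1} mod 11^{i+2}, with f′(x) = 2x. Iterate:
  r_0 = 1 (mod 11)
  r_1 = 89 (mod 121)
  r_2 = 331 (mod 1331)
Final: r_2 = 331, and one checks f(r_2) ≡ 0 mod 11^3.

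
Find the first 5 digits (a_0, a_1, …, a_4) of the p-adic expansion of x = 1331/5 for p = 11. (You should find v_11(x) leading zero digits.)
(a_0, …, a_4) = (0, 0, 0, 9, 8)

v_11(1331/5) = 3, so a_0 = ... = a_2 = 0. Factor out: x = 11^3 · u with u = 1/5 a unit in ℤ_11. Expand u iteratively via a_{v+i} = u_i mod 11, u_{i+1} = (u_i − a_{v+i})/11:
  u_0 = 1/5;  a_3 = 9;  u_1 = (u_0 − 9)/11 = -4/5
  u_1 = -4/5;  a_4 = 8;  u_2 = (u_1 − 8)/11 = -4/5
Digits: (0, 0, 0, 9, 8).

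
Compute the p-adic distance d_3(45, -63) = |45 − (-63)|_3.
d_3(45, -63) = 1/27

Step 1 — x − y = 45 − (-63) = 108. Step 2 — v_3(108) = 3 (factor: 108 = (3^3 · 4); the sign does not affect v_p). Step 3 — |x − y|_3 = 3^{-3} = 1/27.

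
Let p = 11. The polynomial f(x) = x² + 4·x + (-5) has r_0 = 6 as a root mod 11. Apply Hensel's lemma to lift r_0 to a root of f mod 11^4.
r_3 = 14636 (mod 14641)

Hensel: r_{i+1} = r_i − f(r_i)·(f′(r_i))^{-1} mod 11^{i+2}, f′(x) = 2x + 4. Iterate:
  r_0 = 6 (mod 11)
  r_1 = 116 (mod 121)
  r_2 = 1326 (mod 1331)
  r_3 = 14636 (mod 14641)
Final: r = 14636 satisfies f(r) ≡ 0 mod 11^4.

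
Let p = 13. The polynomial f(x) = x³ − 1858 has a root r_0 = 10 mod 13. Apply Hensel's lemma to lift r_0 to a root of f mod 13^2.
r_1 = 23 (mod 169)

Hensel: r_{i+1} = r_i − f(r_i)/f′(r_i) mod 13^{i+2}, where f′(x) = 3x². Iterate:
  r_0 = 10 (mod 13)
  r_1 = 23 (mod 169)
Final: r = 23 with f(r) ≡ 0 mod 13^2.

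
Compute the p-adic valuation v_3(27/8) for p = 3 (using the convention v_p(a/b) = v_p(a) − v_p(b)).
v_3(27/8) = 3

Factor powers of 3 from the numerator and denominator of the reduced fraction: 27 = 3^3 · 1 and 8 = 3^0 · 8. Apply v_p(a/b) = v_p(a) − v_p(b): v_3(27/8) = 3 − 0 = 3.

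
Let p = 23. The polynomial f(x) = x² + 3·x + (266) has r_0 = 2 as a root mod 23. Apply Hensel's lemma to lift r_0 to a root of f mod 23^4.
r_3 = 104100 (mod 279841)

Hensel: r_{i+1} = r_i − f(r_i)·(f′(r_i))^{-1} mod 23^{i+2}, f′(x) = 2x + 3. Iterate:
  r_0 = 2 (mod 23)
  r_1 = 416 (mod 529)
  r_2 = 6764 (mod 12167)
  r_3 = 104100 (mod 279841)
Final: r = 104100 satisfies f(r) ≡ 0 mod 23^4.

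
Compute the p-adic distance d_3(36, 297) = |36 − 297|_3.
d_3(36, 297) = 1/9

Step 1 — x − y = 36 − 297 = -261. Step 2 — v_3(-261) = 2 (factor: -261 = −(3^2 · 29); the sign does not affect v_p). Step 3 — |x − y|_3 = 3^{-2} = 1/9.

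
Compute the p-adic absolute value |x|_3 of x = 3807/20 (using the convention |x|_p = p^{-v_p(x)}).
|3807/20|_3 = 1/81

Step 1 — compute v_3(x) by factoring powers of 3 out of the numerator and denominator: v_3(3807/20) = 4. Step 2 — apply |x|_p = p^{-v_p(x)} = 3^{-4} = 1/81.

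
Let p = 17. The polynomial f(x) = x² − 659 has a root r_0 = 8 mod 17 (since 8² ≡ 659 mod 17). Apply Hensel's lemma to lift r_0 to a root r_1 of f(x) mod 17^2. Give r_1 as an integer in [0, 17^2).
r_1 = 280 (mod 289)

Hensel's recurrence: r_{i+1} = r_i − f(r_i)·(f′(r_i))^{-1} mod 17^{i+2}, with f′(x) = 2x. Iterate:
  r_0 = 8 (mod 17)
  r_1 = 280 (mod 289)
Final: r_1 = 280, and one checks f(r_1) ≡ 0 mod 17^2.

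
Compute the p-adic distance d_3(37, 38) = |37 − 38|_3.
d_3(37, 38) = 1

Step 1 — x − y = 37 − 38 = -1. Step 2 — v_3(-1) = 0 (factor: -1 = −(3^0 · 1); the sign does not affect v_p). Step 3 — |x − y|_3 = 3^{0} = 1.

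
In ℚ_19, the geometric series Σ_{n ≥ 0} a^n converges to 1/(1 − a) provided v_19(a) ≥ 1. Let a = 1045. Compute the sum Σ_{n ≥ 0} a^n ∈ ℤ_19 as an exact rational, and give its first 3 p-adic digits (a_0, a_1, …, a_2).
Σ a^n = 1/(1 − a) = -1/1044;  first 3 digits = (1, 17, 6)

v_19(a) = 1 ≥ 1, so the series converges in ℤ_19 to 1/(1 − a) = 1/(1 − 1045) = -1/1044. Expand this rational in ℤ_19: compute digits iteratively via d_i = x_i mod 19, x_{i+1} = (x_i − d_i)/19. The first 3 digits are (1, 17, 6).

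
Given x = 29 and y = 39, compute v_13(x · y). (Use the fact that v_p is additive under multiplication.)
v_13(1131) = 1

v_p(x) = 0 (factor: 29 = 13^0 · 29); v_p(y) = 1 (factor: 39 = 13^1 · 3). Additivity: v_p(xy) = v_p(x) + v_p(y) = 0 + 1 = 1. (Direct check: xy = 1131 = 13^1 · (87).)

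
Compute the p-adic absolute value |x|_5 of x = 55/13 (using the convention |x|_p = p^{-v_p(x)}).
|55/13|_5 = 1/5

Step 1 — compute v_5(x) by factoring powers of 5 out of the numerator and denominator: v_5(55/13) = 1. Step 2 — apply |x|_p = p^{-v_p(x)} = 5^{-1} = 1/5.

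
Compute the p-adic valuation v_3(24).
v_3(24) = 1

v_3(n) is the largest exponent k such that 3^k divides n. Factor out: 24 = 3^1 · 8. (Sign doesn't affect v_p.) So v_3(24) = 1.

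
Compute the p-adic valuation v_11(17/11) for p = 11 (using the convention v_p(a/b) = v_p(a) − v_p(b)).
v_11(17/11) = -1

Factor powers of 11 from the numerator and denominator of the reduced fraction: 17 = 11^0 · 17 and 11 = 11^1 · 1. Apply v_p(a/b) = v_p(a) − v_p(b): v_11(17/11) = 0 − 1 = -1.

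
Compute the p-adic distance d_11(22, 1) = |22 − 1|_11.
d_11(22, 1) = 1

Step 1 — x − y = 22 − 1 = 21. Step 2 — v_11(21) = 0 (factor: 21 = (11^0 · 21); the sign does not affect v_p). Step 3 — |x − y|_11 = 11^{0} = 1.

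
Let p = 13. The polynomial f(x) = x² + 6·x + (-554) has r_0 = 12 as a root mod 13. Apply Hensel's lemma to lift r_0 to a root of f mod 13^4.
r_3 = 20968 (mod 28561)

Hensel: r_{i+1} = r_i − f(r_i)·(f′(r_i))^{-1} mod 13^{i+2}, f′(x) = 2x + 6. Iterate:
  r_0 = 12 (mod 13)
  r_1 = 12 (mod 169)
  r_2 = 1195 (mod 2197)
  r_3 = 20968 (mod 28561)
Final: r = 20968 satisfies f(r) ≡ 0 mod 13^4.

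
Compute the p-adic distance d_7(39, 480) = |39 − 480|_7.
d_7(39, 480) = 1/49

Step 1 — x − y = 39 − 480 = -441. Step 2 — v_7(-441) = 2 (factor: -441 = −(7^2 · 9); the sign does not affect v_p). Step 3 — |x − y|_7 = 7^{-2} = 1/49.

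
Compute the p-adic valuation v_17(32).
v_17(32) = 0

v_17(n) is the largest exponent k such that 17^k divides n. Factor out: 32 = 17^0 · 32. (Sign doesn't affect v_p.) So v_17(32) = 0.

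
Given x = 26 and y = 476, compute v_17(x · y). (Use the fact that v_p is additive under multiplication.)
v_17(12376) = 1

v_p(x) = 0 (factor: 26 = 17^0 · 26); v_p(y) = 1 (factor: 476 = 17^1 · 28). Additivity: v_p(xy) = v_p(x) + v_p(y) = 0 + 1 = 1. (Direct check: xy = 12376 = 17^1 · (728).)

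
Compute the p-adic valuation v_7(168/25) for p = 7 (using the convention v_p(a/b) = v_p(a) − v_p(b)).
v_7(168/25) = 1

Factor powers of 7 from the numerator and denominator of the reduced fraction: 168 = 7^1 · 24 and 25 = 7^0 · 25. Apply v_p(a/b) = v_p(a) − v_p(b): v_7(168/25) = 1 − 0 = 1.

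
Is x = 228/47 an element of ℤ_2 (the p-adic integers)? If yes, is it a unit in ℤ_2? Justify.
x ∈ ℤ_2 but not a unit; v_2(x) = 2 > 0

ℤ_2 = {x ∈ ℚ_2 : v_2(x) ≥ 0} and ℤ_2^× = {x ∈ ℤ_2 : v_2(x) = 0}. Here v_2(228/47) = v_2(num) − v_2(den) = 2; compare against these criteria.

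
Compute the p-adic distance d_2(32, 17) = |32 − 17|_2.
d_2(32, 17) = 1

Step 1 — x − y = 32 − 17 = 15. Step 2 — v_2(15) = 0 (factor: 15 = (2^0 · 15); the sign does not affect v_p). Step 3 — |x − y|_2 = 2^{0} = 1.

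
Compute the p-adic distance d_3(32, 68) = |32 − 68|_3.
d_3(32, 68) = 1/9

Step 1 — x − y = 32 − 68 = -36. Step 2 — v_3(-36) = 2 (factor: -36 = −(3^2 · 4); the sign does not affect v_p). Step 3 — |x − y|_3 = 3^{-2} = 1/9.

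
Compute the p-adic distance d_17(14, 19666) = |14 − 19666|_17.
d_17(14, 19666) = 1/4913

Step 1 — x − y = 14 − 19666 = -19652. Step 2 — v_17(-19652) = 3 (factor: -19652 = −(17^3 · 4); the sign does not affect v_p). Step 3 — |x − y|_17 = 17^{-3} = 1/4913.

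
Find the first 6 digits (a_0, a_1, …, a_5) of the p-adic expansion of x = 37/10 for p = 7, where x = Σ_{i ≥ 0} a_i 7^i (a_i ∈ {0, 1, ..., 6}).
(a_0, …, a_5) = (3, 5, 0, 2, 6, 4)

v_7(37/10) = 0 (numerator and denominator both coprime to 7), so x ∈ ℤ_7^×. Compute digits iteratively via a_i = x_i mod 7, x_{i+1} = (x_i − a_i)/7, with x_0 = x:
  x_0 = 37/10;  a_0 = 3;  x_1 = (x_0 − 3)/7 = 1/10
  x_1 = 1/10;  a_1 = 5;  x_2 = (x_1 − 5)/7 = -7/10
  x_2 = -7/10;  a_2 = 0;  x_3 = (x_2 − 0)/7 = -1/10
  x_3 = -1/10;  a_3 = 2;  x_4 = (x_3 − 2)/7 = -3/10
  x_4 = -3/10;  a_4 = 6;  x_5 = (x_4 − 6)/7 = -9/10
  x_5 = -9/10;  a_5 = 4;  x_6 = (x_5 − 4)/7 = -7/10
Digits: (3, 5, 0, 2, 6, 4).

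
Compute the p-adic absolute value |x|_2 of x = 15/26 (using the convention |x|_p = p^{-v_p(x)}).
|15/26|_2 = 2

Step 1 — compute v_2(x) by factoring powers of 2 out of the numerator and denominator: v_2(15/26) = -1. Step 2 — apply |x|_p = p^{-v_p(x)} = 2^{1} = 2.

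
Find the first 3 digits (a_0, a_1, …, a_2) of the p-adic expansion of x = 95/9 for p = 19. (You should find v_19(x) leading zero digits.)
(a_0, …, a_2) = (0, 9, 8)

v_19(95/9) = 1, so a_0 = ... = a_0 = 0. Factor out: x = 19^1 · u with u = 5/9 a unit in ℤ_19. Expand u iteratively via a_{v+i} = u_i mod 19, u_{i+1} = (u_i − a_{v+i})/19:
  u_0 = 5/9;  a_1 = 9;  u_1 = (u_0 − 9)/19 = -4/9
  u_1 = -4/9;  a_2 = 8;  u_2 = (u_1 − 8)/19 = -4/9
Digits: (0, 9, 8).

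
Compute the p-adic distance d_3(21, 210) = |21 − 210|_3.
d_3(21, 210) = 1/27

Step 1 — x − y = 21 − 210 = -189. Step 2 — v_3(-189) = 3 (factor: -189 = −(3^3 · 7); the sign does not affect v_p). Step 3 — |x − y|_3 = 3^{-3} = 1/27.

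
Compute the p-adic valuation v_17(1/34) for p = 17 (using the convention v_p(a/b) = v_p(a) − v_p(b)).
v_17(1/34) = -1

Factor powers of 17 from the numerator and denominator of the reduced fraction: 1 = 17^0 · 1 and 34 = 17^1 · 2. Apply v_p(a/b) = v_p(a) − v_p(b): v_17(1/34) = 0 − 1 = -1.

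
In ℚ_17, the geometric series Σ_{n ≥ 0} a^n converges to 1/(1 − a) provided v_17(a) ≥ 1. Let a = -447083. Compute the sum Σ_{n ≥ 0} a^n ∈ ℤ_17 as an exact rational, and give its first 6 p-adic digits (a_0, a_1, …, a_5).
Σ a^n = 1/(1 − a) = 1/447084;  first 6 digits = (1, 0, 0, 11, 11, 16)

v_17(a) = 3 ≥ 1, so the series converges in ℤ_17 to 1/(1 − a) = 1/(1 − (-447083)) = 1/447084. Expand this rational in ℤ_17: compute digits iteratively via d_i = x_i mod 17, x_{i+1} = (x_i − d_i)/17. The first 6 digits are (1, 0, 0, 11, 11, 16).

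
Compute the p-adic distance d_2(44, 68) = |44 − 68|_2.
d_2(44, 68) = 1/8

Step 1 — x − y = 44 − 68 = -24. Step 2 — v_2(-24) = 3 (factor: -24 = −(2^3 · 3); the sign does not affect v_p). Step 3 — |x − y|_2 = 2^{-3} = 1/8.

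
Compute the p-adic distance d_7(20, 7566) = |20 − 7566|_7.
d_7(20, 7566) = 1/343

Step 1 — x − y = 20 − 7566 = -7546. Step 2 — v_7(-7546) = 3 (factor: -7546 = −(7^3 · 22); the sign does not affect v_p). Step 3 — |x − y|_7 = 7^{-3} = 1/343.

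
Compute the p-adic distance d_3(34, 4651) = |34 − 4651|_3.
d_3(34, 4651) = 1/243

Step 1 — x − y = 34 − 4651 = -4617. Step 2 — v_3(-4617) = 5 (factor: -4617 = −(3^5 · 19); the sign does not affect v_p). Step 3 — |x − y|_3 = 3^{-5} = 1/243.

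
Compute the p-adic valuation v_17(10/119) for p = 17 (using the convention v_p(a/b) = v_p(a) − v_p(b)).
v_17(10/119) = -1

Factor powers of 17 from the numerator and denominator of the reduced fraction: 10 = 17^0 · 10 and 119 = 17^1 · 7. Apply v_p(a/b) = v_p(a) − v_p(b): v_17(10/119) = 0 − 1 = -1.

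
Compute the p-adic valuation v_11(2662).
v_11(2662) = 3

v_11(n) is the largest exponent k such that 11^k divides n. Factor out: 2662 = 11^3 · 2. (Sign doesn't affect v_p.) So v_11(2662) = 3.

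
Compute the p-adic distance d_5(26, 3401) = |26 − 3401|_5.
d_5(26, 3401) = 1/125

Step 1 — x − y = 26 − 3401 = -3375. Step 2 — v_5(-3375) = 3 (factor: -3375 = −(5^3 · 27); the sign does not affect v_p). Step 3 — |x − y|_5 = 5^{-3} = 1/125.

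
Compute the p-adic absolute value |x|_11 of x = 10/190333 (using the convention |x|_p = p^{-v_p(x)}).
|10/190333|_11 = 14641

Step 1 — compute v_11(x) by factoring powers of 11 out of the numerator and denominator: v_11(10/190333) = -4. Step 2 — apply |x|_p = p^{-v_p(x)} = 11^{4} = 14641.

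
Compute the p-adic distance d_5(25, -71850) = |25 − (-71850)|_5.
d_5(25, -71850) = 1/3125

Step 1 — x − y = 25 − (-71850) = 71875. Step 2 — v_5(71875) = 5 (factor: 71875 = (5^5 · 23); the sign does not affect v_p). Step 3 — |x − y|_5 = 5^{-5} = 1/3125.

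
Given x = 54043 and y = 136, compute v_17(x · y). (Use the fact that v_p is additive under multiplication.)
v_17(7349848) = 4

v_p(x) = 3 (factor: 54043 = 17^3 · 11); v_p(y) = 1 (factor: 136 = 17^1 · 8). Additivity: v_p(xy) = v_p(x) + v_p(y) = 3 + 1 = 4. (Direct check: xy = 7349848 = 17^4 · (88).)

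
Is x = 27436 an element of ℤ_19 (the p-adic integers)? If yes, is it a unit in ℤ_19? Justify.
x ∈ ℤ_19 but not a unit; v_19(x) = 3 > 0

ℤ_19 = {x ∈ ℚ_19 : v_19(x) ≥ 0} and ℤ_19^× = {x ∈ ℤ_19 : v_19(x) = 0}. Here v_19(27436) = v_19(num) − v_19(den) = 3; compare against these criteria.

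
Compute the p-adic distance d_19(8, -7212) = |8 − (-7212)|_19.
d_19(8, -7212) = 1/361

Step 1 — x − y = 8 − (-7212) = 7220. Step 2 — v_19(7220) = 2 (factor: 7220 = (19^2 · 20); the sign does not affect v_p). Step 3 — |x − y|_19 = 19^{-2} = 1/361.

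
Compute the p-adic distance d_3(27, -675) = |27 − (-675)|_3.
d_3(27, -675) = 1/27

Step 1 — x − y = 27 − (-675) = 702. Step 2 — v_3(702) = 3 (factor: 702 = (3^3 · 26); the sign does not affect v_p). Step 3 — |x − y|_3 = 3^{-3} = 1/27.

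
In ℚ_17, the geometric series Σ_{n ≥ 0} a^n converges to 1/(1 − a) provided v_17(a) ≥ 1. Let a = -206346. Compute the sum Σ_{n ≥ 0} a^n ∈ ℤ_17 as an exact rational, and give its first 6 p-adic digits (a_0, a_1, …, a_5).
Σ a^n = 1/(1 − a) = 1/206347;  first 6 digits = (1, 0, 0, 9, 14, 16)

v_17(a) = 3 ≥ 1, so the series converges in ℤ_17 to 1/(1 − a) = 1/(1 − (-206346)) = 1/206347. Expand this rational in ℤ_17: compute digits iteratively via d_i = x_i mod 17, x_{i+1} = (x_i − d_i)/17. The first 6 digits are (1, 0, 0, 9, 14, 16).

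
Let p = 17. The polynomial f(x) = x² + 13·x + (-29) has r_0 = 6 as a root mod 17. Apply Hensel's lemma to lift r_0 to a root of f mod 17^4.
r_3 = 46994 (mod 83521)

Hensel: r_{i+1} = r_i − f(r_i)·(f′(r_i))^{-1} mod 17^{i+2}, f′(x) = 2x + 13. Iterate:
  r_0 = 6 (mod 17)
  r_1 = 176 (mod 289)
  r_2 = 2777 (mod 4913)
  r_3 = 46994 (mod 83521)
Final: r = 46994 satisfies f(r) ≡ 0 mod 17^4.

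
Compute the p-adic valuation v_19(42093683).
v_19(42093683) = 5

v_19(n) is the largest exponent k such that 19^k divides n. Factor out: 42093683 = 19^5 · 17. (Sign doesn't affect v_p.) So v_19(42093683) = 5.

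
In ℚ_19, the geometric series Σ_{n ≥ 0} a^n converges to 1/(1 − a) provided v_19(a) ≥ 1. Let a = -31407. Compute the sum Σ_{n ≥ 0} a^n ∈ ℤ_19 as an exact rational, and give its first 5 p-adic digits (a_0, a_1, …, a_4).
Σ a^n = 1/(1 − a) = 1/31408;  first 5 digits = (1, 0, 8, 14, 6)

v_19(a) = 2 ≥ 1, so the series converges in ℤ_19 to 1/(1 − a) = 1/(1 − (-31407)) = 1/31408. Expand this rational in ℤ_19: compute digits iteratively via d_i = x_i mod 19, x_{i+1} = (x_i − d_i)/19. The first 5 digits are (1, 0, 8, 14, 6).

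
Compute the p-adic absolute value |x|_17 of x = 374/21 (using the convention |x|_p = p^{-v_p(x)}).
|374/21|_17 = 1/17

Step 1 — compute v_17(x) by factoring powers of 17 out of the numerator and denominator: v_17(374/21) = 1. Step 2 — apply |x|_p = p^{-v_p(x)} = 17^{-1} = 1/17.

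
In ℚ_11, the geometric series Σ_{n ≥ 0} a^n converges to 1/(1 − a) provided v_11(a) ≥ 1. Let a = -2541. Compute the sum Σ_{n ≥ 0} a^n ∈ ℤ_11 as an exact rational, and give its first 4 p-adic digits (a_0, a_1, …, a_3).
Σ a^n = 1/(1 − a) = 1/2542;  first 4 digits = (1, 0, 1, 9)

v_11(a) = 2 ≥ 1, so the series converges in ℤ_11 to 1/(1 − a) = 1/(1 − (-2541)) = 1/2542. Expand this rational in ℤ_11: compute digits iteratively via d_i = x_i mod 11, x_{i+1} = (x_i − d_i)/11. The first 4 digits are (1, 0, 1, 9).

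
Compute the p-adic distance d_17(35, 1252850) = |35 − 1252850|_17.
d_17(35, 1252850) = 1/83521

Step 1 — x − y = 35 − 1252850 = -1252815. Step 2 — v_17(-1252815) = 4 (factor: -1252815 = −(17^4 · 15); the sign does not affect v_p). Step 3 — |x − y|_17 = 17^{-4} = 1/83521.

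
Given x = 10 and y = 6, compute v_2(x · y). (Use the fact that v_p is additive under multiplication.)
v_2(60) = 2

v_p(x) = 1 (factor: 10 = 2^1 · 5); v_p(y) = 1 (factor: 6 = 2^1 · 3). Additivity: v_p(xy) = v_p(x) + v_p(y) = 1 + 1 = 2. (Direct check: xy = 60 = 2^2 · (15).)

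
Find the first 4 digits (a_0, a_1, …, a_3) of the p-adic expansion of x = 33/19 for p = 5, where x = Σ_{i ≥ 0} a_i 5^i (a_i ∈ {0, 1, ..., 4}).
(a_0, …, a_3) = (2, 1, 4, 1)

v_5(33/19) = 0 (numerator and denominator both coprime to 5), so x ∈ ℤ_5^×. Compute digits iteratively via a_i = x_i mod 5, x_{i+1} = (x_i − a_i)/5, with x_0 = x:
  x_0 = 33/19;  a_0 = 2;  x_1 = (x_0 − 2)/5 = -1/19
  x_1 = -1/19;  a_1 = 1;  x_2 = (x_1 − 1)/5 = -4/19
  x_2 = -4/19;  a_2 = 4;  x_3 = (x_2 − 4)/5 = -16/19
  x_3 = -16/19;  a_3 = 1;  x_4 = (x_3 − 1)/5 = -7/19
Digits: (2, 1, 4, 1).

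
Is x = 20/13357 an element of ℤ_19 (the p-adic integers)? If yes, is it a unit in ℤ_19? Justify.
x ∉ ℤ_19 (v_19(x) = -2 < 0)

ℤ_19 = {x ∈ ℚ_19 : v_19(x) ≥ 0} and ℤ_19^× = {x ∈ ℤ_19 : v_19(x) = 0}. Here v_19(20/13357) = v_19(num) − v_19(den) = -2; compare against these criteria.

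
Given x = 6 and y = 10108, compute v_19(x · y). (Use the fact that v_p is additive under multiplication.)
v_19(60648) = 2

v_p(x) = 0 (factor: 6 = 19^0 · 6); v_p(y) = 2 (factor: 10108 = 19^2 · 28). Additivity: v_p(xy) = v_p(x) + v_p(y) = 0 + 2 = 2. (Direct check: xy = 60648 = 19^2 · (168).)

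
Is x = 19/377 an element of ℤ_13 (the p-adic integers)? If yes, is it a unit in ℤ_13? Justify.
x ∉ ℤ_13 (v_13(x) = -1 < 0)

ℤ_13 = {x ∈ ℚ_13 : v_13(x) ≥ 0} and ℤ_13^× = {x ∈ ℤ_13 : v_13(x) = 0}. Here v_13(19/377) = v_13(num) − v_13(den) = -1; compare against these criteria.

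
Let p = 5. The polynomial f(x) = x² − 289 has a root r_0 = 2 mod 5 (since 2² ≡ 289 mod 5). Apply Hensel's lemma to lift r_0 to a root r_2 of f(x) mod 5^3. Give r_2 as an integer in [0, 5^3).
r_2 = 17 (mod 125)

Hensel's recurrence: r_{i+1} = r_i − f(r_i)·(f′(r_i))^{-1} mod 5^{i+2}, with f′(x) = 2x. Iterate:
  r_0 = 2 (mod 5)
  r_1 = 17 (mod 25)
  r_2 = 17 (mod 125)
Final: r_2 = 17, and one checks f(r_2) ≡ 0 mod 5^3.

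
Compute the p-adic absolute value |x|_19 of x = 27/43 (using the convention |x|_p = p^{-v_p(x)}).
|27/43|_19 = 1

Step 1 — compute v_19(x) by factoring powers of 19 out of the numerator and denominator: v_19(27/43) = 0. Step 2 — apply |x|_p = p^{-v_p(x)} = 19^{0} = 1.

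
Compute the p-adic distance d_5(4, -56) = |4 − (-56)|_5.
d_5(4, -56) = 1/5

Step 1 — x − y = 4 − (-56) = 60. Step 2 — v_5(60) = 1 (factor: 60 = (5^1 · 12); the sign does not affect v_p). Step 3 — |x − y|_5 = 5^{-1} = 1/5.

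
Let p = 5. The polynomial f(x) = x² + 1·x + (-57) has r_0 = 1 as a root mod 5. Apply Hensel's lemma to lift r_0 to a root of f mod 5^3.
r_2 = 111 (mod 125)

Hensel: r_{i+1} = r_i − f(r_i)·(f′(r_i))^{-1} mod 5^{i+2}, f′(x) = 2x + 1. Iterate:
  r_0 = 1 (mod 5)
  r_1 = 11 (mod 25)
  r_2 = 111 (mod 125)
Final: r = 111 satisfies f(r) ≡ 0 mod 5^3.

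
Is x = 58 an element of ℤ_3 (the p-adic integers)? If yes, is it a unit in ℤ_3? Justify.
x ∈ ℤ_3^× (unit); v_3(x) = 0

ℤ_3 = {x ∈ ℚ_3 : v_3(x) ≥ 0} and ℤ_3^× = {x ∈ ℤ_3 : v_3(x) = 0}. Here v_3(58) = v_3(num) − v_3(den) = 0; compare against these criteria.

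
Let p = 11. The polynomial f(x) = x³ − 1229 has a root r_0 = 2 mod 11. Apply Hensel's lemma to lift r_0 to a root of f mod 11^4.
r_3 = 5700 (mod 14641)

Hensel: r_{i+1} = r_i − f(r_i)/f′(r_i) mod 11^{i+2}, where f′(x) = 3x². Iterate:
  r_0 = 2 (mod 11)
  r_1 = 13 (mod 121)
  r_2 = 376 (mod 1331)
  r_3 = 5700 (mod 14641)
Final: r = 5700 with f(r) ≡ 0 mod 11^4.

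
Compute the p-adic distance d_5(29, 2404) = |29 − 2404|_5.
d_5(29, 2404) = 1/125

Step 1 — x − y = 29 − 2404 = -2375. Step 2 — v_5(-2375) = 3 (factor: -2375 = −(5^3 · 19); the sign does not affect v_p). Step 3 — |x − y|_5 = 5^{-3} = 1/125.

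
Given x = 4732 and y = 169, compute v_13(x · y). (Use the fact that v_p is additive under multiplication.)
v_13(799708) = 4

v_p(x) = 2 (factor: 4732 = 13^2 · 28); v_p(y) = 2 (factor: 169 = 13^2 · 1). Additivity: v_p(xy) = v_p(x) + v_p(y) = 2 + 2 = 4. (Direct check: xy = 799708 = 13^4 · (28).)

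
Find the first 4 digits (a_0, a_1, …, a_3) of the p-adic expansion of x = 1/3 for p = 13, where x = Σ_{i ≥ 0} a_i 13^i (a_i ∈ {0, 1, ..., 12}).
(a_0, …, a_3) = (9, 8, 8, 8)

v_13(1/3) = 0 (numerator and denominator both coprime to 13), so x ∈ ℤ_13^×. Compute digits iteratively via a_i = x_i mod 13, x_{i+1} = (x_i − a_i)/13, with x_0 = x:
  x_0 = 1/3;  a_0 = 9;  x_1 = (x_0 − 9)/13 = -2/3
  x_1 = -2/3;  a_1 = 8;  x_2 = (x_1 − 8)/13 = -2/3
  x_2 = -2/3;  a_2 = 8;  x_3 = (x_2 − 8)/13 = -2/3
  x_3 = -2/3;  a_3 = 8;  x_4 = (x_3 − 8)/13 = -2/3
Digits: (9, 8, 8, 8).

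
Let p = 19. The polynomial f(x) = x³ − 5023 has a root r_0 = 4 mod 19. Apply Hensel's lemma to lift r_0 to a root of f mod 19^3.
r_2 = 5229 (mod 6859)

Hensel: r_{i+1} = r_i − f(r_i)/f′(r_i) mod 19^{i+2}, where f′(x) = 3x². Iterate:
  r_0 = 4 (mod 19)
  r_1 = 175 (mod 361)
  r_2 = 5229 (mod 6859)
Final: r = 5229 with f(r) ≡ 0 mod 19^3.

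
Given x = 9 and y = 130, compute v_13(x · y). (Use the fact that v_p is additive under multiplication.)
v_13(1170) = 1

v_p(x) = 0 (factor: 9 = 13^0 · 9); v_p(y) = 1 (factor: 130 = 13^1 · 10). Additivity: v_p(xy) = v_p(x) + v_p(y) = 0 + 1 = 1. (Direct check: xy = 1170 = 13^1 · (90).)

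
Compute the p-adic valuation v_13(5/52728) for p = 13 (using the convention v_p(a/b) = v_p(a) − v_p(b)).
v_13(5/52728) = -3

Factor powers of 13 from the numerator and denominator of the reduced fraction: 5 = 13^0 · 5 and 52728 = 13^3 · 24. Apply v_p(a/b) = v_p(a) − v_p(b): v_13(5/52728) = 0 − 3 = -3.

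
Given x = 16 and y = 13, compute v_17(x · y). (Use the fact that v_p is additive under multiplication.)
v_17(208) = 0

v_p(x) = 0 (factor: 16 = 17^0 · 16); v_p(y) = 0 (factor: 13 = 17^0 · 13). Additivity: v_p(xy) = v_p(x) + v_p(y) = 0 + 0 = 0. (Direct check: xy = 208 = 17^0 · (208).)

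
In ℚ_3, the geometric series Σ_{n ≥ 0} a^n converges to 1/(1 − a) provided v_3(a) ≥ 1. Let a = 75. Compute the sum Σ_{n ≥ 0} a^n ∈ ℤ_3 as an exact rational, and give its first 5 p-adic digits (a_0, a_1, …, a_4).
Σ a^n = 1/(1 − a) = -1/74;  first 5 digits = (1, 1, 0, 2, 2)

v_3(a) = 1 ≥ 1, so the series converges in ℤ_3 to 1/(1 − a) = 1/(1 − 75) = -1/74. Expand this rational in ℤ_3: compute digits iteratively via d_i = x_i mod 3, x_{i+1} = (x_i − d_i)/3. The first 5 digits are (1, 1, 0, 2, 2).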